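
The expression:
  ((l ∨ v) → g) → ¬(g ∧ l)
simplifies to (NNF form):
¬g ∨ ¬l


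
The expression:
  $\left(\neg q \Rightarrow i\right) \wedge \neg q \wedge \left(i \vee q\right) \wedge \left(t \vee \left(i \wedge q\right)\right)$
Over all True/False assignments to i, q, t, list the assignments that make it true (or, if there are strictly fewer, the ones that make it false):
is true only for:
  i=True, q=False, t=True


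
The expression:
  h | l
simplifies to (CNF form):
h | l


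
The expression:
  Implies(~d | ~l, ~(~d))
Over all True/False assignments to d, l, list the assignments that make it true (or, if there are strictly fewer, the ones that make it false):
is true only for:
  d=True, l=False;
  d=True, l=True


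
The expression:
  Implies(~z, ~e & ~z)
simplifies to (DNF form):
z | ~e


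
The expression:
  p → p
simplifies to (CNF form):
True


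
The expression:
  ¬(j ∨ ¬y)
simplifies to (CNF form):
y ∧ ¬j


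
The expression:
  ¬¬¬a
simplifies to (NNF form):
¬a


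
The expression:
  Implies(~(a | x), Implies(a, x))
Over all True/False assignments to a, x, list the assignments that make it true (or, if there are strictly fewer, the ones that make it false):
is always true.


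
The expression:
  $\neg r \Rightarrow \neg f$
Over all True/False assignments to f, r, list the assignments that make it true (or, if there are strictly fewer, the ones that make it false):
is false only for:
  f=True, r=False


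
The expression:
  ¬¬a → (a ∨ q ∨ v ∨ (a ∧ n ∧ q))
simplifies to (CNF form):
True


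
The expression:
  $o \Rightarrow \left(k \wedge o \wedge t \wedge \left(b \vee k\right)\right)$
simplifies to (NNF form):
$\left(k \wedge t\right) \vee \neg o$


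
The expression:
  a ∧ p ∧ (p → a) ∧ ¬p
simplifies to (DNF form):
False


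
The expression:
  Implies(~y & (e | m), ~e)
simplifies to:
y | ~e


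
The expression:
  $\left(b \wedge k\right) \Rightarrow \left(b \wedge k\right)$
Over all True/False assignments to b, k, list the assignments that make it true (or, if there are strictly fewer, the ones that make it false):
is always true.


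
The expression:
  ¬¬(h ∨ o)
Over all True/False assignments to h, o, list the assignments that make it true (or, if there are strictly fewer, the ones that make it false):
is false only for:
  h=False, o=False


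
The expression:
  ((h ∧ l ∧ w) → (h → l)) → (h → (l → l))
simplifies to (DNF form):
True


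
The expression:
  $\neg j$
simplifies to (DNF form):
$\neg j$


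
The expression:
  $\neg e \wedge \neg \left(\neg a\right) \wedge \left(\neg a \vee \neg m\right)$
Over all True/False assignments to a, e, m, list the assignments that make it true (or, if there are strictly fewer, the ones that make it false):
is true only for:
  a=True, e=False, m=False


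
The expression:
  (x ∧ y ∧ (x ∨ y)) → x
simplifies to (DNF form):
True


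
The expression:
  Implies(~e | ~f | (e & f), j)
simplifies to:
j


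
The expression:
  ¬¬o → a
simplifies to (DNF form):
a ∨ ¬o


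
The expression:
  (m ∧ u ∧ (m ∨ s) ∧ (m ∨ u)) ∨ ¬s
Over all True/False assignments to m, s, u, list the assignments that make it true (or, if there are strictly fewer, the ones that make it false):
is false only for:
  m=False, s=True, u=False;
  m=False, s=True, u=True;
  m=True, s=True, u=False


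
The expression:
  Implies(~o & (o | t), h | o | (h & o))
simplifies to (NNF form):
h | o | ~t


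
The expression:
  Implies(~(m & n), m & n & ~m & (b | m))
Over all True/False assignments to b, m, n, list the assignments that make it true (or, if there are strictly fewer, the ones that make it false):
is true only for:
  b=False, m=True, n=True;
  b=True, m=True, n=True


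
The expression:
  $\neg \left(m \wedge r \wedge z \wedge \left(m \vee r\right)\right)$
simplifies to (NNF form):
$\neg m \vee \neg r \vee \neg z$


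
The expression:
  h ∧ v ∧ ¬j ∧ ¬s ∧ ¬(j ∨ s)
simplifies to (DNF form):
h ∧ v ∧ ¬j ∧ ¬s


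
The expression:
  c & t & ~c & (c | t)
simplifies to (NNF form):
False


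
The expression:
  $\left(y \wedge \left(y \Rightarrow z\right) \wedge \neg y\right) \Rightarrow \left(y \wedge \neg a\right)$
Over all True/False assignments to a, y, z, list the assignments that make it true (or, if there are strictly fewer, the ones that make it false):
is always true.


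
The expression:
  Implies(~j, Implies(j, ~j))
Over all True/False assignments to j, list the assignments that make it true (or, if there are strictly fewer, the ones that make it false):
is always true.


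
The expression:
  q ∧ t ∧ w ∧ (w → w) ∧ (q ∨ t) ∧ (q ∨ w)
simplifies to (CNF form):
q ∧ t ∧ w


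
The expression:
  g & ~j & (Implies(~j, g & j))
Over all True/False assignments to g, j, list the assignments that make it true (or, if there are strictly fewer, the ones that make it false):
is never true.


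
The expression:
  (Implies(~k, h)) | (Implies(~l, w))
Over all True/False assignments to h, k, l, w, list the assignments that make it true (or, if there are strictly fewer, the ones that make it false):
is false only for:
  h=False, k=False, l=False, w=False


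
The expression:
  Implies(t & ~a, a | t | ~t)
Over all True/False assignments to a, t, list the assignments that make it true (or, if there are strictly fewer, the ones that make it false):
is always true.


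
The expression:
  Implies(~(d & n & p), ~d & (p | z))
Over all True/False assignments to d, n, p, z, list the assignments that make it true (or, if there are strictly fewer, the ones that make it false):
is true only for:
  d=False, n=False, p=False, z=True;
  d=False, n=False, p=True, z=False;
  d=False, n=False, p=True, z=True;
  d=False, n=True, p=False, z=True;
  d=False, n=True, p=True, z=False;
  d=False, n=True, p=True, z=True;
  d=True, n=True, p=True, z=False;
  d=True, n=True, p=True, z=True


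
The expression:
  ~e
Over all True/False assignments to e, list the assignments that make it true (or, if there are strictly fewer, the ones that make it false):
is true only for:
  e=False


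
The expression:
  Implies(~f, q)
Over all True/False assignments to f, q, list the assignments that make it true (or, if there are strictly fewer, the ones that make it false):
is false only for:
  f=False, q=False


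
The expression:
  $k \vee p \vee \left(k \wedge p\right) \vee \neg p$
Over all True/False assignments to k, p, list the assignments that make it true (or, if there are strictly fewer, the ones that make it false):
is always true.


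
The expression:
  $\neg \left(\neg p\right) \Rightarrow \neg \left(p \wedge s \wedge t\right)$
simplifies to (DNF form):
$\neg p \vee \neg s \vee \neg t$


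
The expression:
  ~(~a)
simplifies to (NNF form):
a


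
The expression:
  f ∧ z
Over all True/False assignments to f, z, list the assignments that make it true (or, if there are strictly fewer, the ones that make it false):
is true only for:
  f=True, z=True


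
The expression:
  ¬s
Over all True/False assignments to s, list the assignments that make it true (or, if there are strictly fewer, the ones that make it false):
is true only for:
  s=False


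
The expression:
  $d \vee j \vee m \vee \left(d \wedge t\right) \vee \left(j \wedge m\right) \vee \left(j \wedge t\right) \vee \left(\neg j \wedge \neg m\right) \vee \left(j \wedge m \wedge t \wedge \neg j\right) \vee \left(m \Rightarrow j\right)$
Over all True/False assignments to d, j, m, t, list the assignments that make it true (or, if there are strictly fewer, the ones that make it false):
is always true.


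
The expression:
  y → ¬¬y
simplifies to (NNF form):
True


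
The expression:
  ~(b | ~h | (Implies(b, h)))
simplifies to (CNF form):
False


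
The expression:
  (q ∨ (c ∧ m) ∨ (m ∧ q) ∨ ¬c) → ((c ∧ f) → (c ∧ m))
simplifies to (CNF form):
m ∨ ¬c ∨ ¬f ∨ ¬q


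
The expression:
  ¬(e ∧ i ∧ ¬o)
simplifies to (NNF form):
o ∨ ¬e ∨ ¬i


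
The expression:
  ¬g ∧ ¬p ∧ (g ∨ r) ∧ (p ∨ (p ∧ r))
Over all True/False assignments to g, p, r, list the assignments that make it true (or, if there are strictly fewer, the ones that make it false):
is never true.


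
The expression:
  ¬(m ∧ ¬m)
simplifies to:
True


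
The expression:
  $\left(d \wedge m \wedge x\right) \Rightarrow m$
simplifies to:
$\text{True}$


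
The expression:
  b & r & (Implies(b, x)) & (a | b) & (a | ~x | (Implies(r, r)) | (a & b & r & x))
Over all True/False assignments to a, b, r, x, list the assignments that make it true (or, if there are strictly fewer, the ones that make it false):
is true only for:
  a=False, b=True, r=True, x=True;
  a=True, b=True, r=True, x=True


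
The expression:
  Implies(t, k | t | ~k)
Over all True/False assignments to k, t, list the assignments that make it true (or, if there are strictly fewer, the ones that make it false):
is always true.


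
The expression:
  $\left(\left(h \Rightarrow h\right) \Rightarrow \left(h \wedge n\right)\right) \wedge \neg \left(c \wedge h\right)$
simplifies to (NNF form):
$h \wedge n \wedge \neg c$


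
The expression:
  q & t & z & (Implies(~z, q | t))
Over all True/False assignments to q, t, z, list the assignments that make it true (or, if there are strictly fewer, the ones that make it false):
is true only for:
  q=True, t=True, z=True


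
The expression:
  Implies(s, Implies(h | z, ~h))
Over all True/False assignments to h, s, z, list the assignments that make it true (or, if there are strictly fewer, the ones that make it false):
is false only for:
  h=True, s=True, z=False;
  h=True, s=True, z=True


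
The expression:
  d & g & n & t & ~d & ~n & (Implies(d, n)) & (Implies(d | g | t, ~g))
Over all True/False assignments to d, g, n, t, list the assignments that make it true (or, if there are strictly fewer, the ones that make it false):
is never true.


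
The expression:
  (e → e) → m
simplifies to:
m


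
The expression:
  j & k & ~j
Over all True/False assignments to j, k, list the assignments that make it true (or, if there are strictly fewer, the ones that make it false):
is never true.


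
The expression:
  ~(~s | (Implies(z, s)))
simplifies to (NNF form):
False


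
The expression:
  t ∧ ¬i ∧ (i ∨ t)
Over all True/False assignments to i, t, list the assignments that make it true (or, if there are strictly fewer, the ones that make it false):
is true only for:
  i=False, t=True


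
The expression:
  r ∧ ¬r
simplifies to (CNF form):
False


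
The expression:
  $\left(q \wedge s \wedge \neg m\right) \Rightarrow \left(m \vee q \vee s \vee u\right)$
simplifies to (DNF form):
$\text{True}$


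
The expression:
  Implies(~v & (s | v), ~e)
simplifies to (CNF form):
v | ~e | ~s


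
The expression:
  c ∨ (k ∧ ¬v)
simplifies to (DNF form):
c ∨ (k ∧ ¬v)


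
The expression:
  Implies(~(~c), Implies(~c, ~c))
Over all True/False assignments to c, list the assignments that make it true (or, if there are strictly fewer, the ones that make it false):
is always true.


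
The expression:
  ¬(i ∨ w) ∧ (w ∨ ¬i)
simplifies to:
¬i ∧ ¬w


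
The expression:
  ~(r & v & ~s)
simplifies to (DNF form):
s | ~r | ~v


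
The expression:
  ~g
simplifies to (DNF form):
~g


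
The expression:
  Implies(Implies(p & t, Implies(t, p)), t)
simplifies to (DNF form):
t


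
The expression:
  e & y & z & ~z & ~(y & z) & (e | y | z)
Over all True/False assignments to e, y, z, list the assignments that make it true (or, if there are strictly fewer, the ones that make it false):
is never true.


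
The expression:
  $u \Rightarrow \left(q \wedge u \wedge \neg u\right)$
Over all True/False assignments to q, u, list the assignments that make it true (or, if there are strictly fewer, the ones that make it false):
is true only for:
  q=False, u=False;
  q=True, u=False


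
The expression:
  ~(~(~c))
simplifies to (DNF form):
~c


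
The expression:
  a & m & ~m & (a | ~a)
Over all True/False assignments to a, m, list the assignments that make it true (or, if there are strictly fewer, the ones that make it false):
is never true.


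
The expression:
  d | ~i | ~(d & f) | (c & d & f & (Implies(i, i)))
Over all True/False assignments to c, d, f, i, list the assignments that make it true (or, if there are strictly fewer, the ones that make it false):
is always true.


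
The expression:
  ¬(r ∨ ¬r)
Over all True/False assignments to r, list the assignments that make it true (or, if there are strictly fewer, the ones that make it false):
is never true.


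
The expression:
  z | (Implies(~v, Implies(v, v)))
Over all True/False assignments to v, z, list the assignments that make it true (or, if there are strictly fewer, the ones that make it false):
is always true.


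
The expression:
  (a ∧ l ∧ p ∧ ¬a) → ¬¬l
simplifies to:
True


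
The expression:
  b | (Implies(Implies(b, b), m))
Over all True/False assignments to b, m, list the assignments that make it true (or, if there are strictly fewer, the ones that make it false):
is false only for:
  b=False, m=False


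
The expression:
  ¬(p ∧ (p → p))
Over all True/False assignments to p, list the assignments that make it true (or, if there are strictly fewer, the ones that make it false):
is true only for:
  p=False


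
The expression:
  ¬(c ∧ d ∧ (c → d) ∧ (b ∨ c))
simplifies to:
¬c ∨ ¬d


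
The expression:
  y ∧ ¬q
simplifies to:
y ∧ ¬q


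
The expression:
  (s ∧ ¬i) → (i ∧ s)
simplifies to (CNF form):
i ∨ ¬s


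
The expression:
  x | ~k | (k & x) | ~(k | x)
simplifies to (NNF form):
x | ~k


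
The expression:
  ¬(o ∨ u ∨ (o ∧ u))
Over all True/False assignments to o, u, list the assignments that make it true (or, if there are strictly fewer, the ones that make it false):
is true only for:
  o=False, u=False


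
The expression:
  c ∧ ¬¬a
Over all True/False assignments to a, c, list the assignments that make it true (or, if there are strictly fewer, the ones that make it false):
is true only for:
  a=True, c=True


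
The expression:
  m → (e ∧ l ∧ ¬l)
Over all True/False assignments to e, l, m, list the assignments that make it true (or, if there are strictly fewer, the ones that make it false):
is true only for:
  e=False, l=False, m=False;
  e=False, l=True, m=False;
  e=True, l=False, m=False;
  e=True, l=True, m=False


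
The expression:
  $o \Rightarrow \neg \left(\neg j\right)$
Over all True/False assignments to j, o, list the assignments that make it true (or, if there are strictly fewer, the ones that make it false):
is false only for:
  j=False, o=True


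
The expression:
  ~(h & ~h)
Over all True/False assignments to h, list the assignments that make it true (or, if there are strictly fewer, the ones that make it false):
is always true.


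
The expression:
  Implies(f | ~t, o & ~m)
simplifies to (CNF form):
(o | t) & (o | ~f) & (t | ~m) & (~f | ~m)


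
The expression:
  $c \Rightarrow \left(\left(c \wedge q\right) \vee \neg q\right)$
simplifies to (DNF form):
$\text{True}$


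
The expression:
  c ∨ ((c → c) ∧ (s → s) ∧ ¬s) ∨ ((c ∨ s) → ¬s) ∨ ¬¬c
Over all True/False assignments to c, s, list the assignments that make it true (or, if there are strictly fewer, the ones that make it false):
is false only for:
  c=False, s=True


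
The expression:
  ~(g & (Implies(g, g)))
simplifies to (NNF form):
~g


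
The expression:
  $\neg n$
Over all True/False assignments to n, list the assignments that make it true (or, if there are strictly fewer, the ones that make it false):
is true only for:
  n=False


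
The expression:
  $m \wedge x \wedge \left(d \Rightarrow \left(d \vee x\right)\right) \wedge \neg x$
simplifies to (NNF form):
$\text{False}$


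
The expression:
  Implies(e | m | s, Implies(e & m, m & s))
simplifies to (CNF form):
s | ~e | ~m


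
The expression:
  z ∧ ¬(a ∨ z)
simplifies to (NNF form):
False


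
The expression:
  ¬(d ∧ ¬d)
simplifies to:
True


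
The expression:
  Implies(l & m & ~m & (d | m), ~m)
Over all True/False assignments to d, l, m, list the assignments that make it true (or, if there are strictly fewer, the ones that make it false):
is always true.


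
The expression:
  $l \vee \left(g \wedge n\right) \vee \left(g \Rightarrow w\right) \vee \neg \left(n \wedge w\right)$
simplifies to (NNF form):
$\text{True}$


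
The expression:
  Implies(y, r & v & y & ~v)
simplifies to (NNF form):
~y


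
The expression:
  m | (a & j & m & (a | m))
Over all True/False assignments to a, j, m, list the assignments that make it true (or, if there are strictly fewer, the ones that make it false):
is true only for:
  a=False, j=False, m=True;
  a=False, j=True, m=True;
  a=True, j=False, m=True;
  a=True, j=True, m=True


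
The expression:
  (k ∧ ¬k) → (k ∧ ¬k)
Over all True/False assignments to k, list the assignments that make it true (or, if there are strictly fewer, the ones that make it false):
is always true.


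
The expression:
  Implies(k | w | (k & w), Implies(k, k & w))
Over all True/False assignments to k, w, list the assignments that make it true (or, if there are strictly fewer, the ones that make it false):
is false only for:
  k=True, w=False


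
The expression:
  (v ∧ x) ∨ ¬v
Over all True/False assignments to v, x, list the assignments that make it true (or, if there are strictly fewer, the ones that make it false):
is false only for:
  v=True, x=False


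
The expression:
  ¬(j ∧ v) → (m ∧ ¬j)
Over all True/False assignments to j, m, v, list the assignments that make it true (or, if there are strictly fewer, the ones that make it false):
is true only for:
  j=False, m=True, v=False;
  j=False, m=True, v=True;
  j=True, m=False, v=True;
  j=True, m=True, v=True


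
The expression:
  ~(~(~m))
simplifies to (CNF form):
~m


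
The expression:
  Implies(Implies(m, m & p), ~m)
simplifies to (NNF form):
~m | ~p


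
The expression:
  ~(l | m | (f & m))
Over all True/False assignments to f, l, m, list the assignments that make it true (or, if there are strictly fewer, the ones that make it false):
is true only for:
  f=False, l=False, m=False;
  f=True, l=False, m=False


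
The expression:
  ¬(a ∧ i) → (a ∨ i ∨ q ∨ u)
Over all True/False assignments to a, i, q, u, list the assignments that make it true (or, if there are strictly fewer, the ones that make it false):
is false only for:
  a=False, i=False, q=False, u=False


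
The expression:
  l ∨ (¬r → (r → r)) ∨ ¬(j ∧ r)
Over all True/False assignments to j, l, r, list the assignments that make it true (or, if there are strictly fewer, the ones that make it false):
is always true.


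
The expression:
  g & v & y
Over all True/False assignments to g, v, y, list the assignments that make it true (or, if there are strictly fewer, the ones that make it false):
is true only for:
  g=True, v=True, y=True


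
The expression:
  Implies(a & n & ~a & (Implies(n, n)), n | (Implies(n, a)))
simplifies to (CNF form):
True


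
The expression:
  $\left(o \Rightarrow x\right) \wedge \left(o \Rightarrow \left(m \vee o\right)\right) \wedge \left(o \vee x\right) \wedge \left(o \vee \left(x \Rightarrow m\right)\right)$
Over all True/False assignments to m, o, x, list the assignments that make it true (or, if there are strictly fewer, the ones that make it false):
is true only for:
  m=False, o=True, x=True;
  m=True, o=False, x=True;
  m=True, o=True, x=True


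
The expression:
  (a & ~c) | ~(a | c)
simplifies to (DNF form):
~c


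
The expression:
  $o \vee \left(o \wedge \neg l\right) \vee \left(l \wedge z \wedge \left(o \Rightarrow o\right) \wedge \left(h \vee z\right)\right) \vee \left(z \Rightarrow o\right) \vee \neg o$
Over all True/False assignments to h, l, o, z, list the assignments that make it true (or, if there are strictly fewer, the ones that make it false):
is always true.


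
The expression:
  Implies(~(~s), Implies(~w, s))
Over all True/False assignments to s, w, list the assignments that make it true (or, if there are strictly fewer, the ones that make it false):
is always true.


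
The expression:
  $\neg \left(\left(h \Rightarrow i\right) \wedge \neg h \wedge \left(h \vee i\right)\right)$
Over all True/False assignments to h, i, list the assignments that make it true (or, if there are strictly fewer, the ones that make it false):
is false only for:
  h=False, i=True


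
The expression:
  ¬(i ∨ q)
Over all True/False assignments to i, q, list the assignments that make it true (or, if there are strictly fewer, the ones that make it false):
is true only for:
  i=False, q=False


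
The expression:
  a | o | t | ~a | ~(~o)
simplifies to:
True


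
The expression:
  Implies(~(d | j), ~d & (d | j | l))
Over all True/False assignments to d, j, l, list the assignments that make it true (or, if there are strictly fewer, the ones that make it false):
is false only for:
  d=False, j=False, l=False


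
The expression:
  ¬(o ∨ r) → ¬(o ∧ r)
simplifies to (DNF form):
True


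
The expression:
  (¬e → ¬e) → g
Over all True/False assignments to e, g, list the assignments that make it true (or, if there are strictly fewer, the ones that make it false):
is true only for:
  e=False, g=True;
  e=True, g=True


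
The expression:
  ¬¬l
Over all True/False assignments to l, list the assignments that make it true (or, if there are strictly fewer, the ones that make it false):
is true only for:
  l=True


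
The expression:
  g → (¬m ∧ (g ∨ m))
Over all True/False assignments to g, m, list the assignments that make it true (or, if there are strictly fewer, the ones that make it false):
is false only for:
  g=True, m=True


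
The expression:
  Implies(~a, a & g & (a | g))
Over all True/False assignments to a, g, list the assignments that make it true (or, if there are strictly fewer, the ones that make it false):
is true only for:
  a=True, g=False;
  a=True, g=True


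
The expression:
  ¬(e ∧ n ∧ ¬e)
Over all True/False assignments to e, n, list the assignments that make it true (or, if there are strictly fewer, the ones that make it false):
is always true.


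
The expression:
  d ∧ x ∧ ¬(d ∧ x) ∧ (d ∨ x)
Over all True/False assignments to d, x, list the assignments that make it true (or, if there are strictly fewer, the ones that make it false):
is never true.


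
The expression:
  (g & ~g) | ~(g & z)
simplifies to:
~g | ~z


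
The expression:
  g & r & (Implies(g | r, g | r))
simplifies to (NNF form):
g & r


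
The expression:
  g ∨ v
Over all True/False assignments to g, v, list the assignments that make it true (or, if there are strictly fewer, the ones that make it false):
is false only for:
  g=False, v=False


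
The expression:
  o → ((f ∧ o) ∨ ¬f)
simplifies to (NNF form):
True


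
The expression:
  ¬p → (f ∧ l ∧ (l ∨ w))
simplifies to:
p ∨ (f ∧ l)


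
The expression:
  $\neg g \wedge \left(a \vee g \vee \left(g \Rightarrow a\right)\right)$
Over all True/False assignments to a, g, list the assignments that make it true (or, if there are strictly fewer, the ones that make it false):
is true only for:
  a=False, g=False;
  a=True, g=False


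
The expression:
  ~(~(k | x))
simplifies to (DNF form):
k | x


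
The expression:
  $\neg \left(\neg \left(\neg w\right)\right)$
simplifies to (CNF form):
$\neg w$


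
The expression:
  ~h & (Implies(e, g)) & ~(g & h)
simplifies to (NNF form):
~h & (g | ~e)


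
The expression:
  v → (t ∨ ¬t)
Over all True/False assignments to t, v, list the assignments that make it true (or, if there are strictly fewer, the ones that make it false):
is always true.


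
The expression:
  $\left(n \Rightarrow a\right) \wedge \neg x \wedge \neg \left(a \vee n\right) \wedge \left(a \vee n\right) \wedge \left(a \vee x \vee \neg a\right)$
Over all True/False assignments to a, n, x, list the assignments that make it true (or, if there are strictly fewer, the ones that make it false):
is never true.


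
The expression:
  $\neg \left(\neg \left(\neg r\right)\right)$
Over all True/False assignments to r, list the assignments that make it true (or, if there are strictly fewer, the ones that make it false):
is true only for:
  r=False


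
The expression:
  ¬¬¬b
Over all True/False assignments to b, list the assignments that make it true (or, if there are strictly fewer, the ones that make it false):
is true only for:
  b=False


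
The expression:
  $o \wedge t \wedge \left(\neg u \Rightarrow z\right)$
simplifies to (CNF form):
$o \wedge t \wedge \left(u \vee z\right)$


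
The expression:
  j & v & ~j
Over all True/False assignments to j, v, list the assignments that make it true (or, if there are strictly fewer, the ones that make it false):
is never true.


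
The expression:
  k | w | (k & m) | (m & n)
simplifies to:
k | w | (m & n)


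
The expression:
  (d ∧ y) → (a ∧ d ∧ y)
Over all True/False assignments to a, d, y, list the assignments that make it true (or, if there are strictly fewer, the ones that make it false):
is false only for:
  a=False, d=True, y=True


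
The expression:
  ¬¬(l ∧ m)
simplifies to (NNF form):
l ∧ m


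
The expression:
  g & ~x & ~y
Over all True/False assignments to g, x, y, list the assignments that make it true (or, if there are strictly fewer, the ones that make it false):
is true only for:
  g=True, x=False, y=False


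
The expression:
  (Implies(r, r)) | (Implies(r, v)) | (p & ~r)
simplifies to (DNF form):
True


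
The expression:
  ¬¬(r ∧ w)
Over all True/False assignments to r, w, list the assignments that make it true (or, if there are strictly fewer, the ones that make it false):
is true only for:
  r=True, w=True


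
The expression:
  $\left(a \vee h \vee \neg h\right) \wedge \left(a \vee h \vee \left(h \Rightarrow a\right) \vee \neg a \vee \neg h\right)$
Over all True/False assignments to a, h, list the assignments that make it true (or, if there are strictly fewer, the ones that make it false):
is always true.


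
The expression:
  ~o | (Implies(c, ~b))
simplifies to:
~b | ~c | ~o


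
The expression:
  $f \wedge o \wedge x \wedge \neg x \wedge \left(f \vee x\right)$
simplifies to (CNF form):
$\text{False}$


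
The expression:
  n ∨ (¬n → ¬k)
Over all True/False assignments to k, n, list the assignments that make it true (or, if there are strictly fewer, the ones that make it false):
is false only for:
  k=True, n=False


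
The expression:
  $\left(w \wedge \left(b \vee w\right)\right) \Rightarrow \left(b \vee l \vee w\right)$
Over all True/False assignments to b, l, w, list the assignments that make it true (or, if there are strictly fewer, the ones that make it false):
is always true.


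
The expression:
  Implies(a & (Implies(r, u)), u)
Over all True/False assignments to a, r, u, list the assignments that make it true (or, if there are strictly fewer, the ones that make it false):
is false only for:
  a=True, r=False, u=False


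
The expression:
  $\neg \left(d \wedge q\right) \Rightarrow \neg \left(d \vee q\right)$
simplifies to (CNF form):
$\left(d \vee \neg q\right) \wedge \left(q \vee \neg d\right)$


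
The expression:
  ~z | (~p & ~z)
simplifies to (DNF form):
~z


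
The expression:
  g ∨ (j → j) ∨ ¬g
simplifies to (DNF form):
True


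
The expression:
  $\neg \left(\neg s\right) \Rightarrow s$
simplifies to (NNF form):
$\text{True}$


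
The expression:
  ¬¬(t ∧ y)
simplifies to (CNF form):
t ∧ y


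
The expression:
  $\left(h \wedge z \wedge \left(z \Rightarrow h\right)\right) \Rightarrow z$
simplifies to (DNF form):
$\text{True}$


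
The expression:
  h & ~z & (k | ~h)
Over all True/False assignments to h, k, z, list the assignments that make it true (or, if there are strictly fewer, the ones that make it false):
is true only for:
  h=True, k=True, z=False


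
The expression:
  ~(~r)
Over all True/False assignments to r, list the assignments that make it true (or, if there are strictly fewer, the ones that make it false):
is true only for:
  r=True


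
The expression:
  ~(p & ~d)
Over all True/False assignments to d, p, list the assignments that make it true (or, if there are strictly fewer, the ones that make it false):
is false only for:
  d=False, p=True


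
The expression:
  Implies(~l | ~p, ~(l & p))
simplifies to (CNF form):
True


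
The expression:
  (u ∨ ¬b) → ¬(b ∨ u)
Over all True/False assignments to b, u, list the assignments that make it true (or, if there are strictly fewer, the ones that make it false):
is true only for:
  b=False, u=False;
  b=True, u=False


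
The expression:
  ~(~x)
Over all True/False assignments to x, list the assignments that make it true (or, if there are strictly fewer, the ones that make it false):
is true only for:
  x=True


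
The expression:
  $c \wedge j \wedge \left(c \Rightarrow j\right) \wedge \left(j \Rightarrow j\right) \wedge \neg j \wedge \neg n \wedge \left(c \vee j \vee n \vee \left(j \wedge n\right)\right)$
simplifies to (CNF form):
$\text{False}$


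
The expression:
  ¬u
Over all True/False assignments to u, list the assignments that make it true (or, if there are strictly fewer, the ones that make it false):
is true only for:
  u=False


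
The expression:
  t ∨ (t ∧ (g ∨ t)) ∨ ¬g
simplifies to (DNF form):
t ∨ ¬g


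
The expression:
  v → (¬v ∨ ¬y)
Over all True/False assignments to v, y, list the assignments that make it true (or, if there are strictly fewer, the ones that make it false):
is false only for:
  v=True, y=True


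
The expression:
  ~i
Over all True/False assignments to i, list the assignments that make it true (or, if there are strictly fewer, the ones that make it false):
is true only for:
  i=False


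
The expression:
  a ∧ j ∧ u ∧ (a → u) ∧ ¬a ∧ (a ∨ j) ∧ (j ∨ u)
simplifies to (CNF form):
False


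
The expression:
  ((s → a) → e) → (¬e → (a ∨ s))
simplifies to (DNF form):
True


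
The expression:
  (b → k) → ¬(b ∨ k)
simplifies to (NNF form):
¬k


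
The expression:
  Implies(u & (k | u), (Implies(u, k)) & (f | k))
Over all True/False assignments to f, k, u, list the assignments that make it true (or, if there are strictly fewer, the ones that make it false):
is false only for:
  f=False, k=False, u=True;
  f=True, k=False, u=True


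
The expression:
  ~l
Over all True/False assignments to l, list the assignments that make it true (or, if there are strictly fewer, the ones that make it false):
is true only for:
  l=False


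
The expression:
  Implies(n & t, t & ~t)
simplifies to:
~n | ~t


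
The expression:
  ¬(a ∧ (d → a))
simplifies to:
¬a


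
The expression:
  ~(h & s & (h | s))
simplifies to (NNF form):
~h | ~s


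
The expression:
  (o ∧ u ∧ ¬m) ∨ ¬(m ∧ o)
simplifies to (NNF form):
¬m ∨ ¬o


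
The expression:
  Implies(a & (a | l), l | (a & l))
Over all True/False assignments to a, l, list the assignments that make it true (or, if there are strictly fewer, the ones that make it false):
is false only for:
  a=True, l=False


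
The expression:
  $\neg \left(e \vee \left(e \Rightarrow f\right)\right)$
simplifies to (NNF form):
$\text{False}$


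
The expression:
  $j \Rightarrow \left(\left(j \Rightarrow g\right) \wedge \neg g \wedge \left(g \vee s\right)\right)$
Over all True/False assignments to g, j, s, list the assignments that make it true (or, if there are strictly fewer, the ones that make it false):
is true only for:
  g=False, j=False, s=False;
  g=False, j=False, s=True;
  g=True, j=False, s=False;
  g=True, j=False, s=True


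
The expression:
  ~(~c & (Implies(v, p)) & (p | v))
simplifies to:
c | ~p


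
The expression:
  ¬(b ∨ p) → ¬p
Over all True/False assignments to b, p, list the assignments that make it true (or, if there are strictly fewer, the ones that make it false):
is always true.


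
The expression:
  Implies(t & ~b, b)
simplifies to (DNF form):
b | ~t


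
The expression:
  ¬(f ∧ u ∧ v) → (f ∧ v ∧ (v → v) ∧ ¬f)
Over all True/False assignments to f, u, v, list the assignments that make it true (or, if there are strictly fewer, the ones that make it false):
is true only for:
  f=True, u=True, v=True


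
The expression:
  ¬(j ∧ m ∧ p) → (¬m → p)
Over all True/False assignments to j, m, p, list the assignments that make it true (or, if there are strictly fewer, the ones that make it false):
is false only for:
  j=False, m=False, p=False;
  j=True, m=False, p=False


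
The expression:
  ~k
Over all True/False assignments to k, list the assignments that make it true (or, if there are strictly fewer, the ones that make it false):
is true only for:
  k=False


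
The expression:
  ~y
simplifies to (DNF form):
~y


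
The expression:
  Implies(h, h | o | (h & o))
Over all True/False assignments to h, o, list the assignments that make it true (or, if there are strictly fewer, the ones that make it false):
is always true.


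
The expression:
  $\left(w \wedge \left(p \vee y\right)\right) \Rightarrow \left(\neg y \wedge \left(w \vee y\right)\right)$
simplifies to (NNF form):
$\neg w \vee \neg y$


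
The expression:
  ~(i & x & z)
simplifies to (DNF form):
~i | ~x | ~z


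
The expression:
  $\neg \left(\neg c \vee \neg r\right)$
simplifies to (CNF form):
$c \wedge r$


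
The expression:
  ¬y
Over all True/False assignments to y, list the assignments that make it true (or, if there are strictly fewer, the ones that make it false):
is true only for:
  y=False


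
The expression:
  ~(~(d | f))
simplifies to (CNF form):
d | f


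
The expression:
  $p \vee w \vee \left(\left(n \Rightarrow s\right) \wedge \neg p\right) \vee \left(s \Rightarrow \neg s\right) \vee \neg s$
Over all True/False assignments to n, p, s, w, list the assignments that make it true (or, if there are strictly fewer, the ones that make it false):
is always true.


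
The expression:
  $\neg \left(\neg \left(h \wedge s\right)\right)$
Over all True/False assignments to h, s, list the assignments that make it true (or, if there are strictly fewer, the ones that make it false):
is true only for:
  h=True, s=True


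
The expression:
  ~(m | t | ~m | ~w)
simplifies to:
False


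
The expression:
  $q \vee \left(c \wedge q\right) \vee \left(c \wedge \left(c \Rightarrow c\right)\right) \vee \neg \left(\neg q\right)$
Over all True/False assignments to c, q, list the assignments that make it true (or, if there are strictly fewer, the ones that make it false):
is false only for:
  c=False, q=False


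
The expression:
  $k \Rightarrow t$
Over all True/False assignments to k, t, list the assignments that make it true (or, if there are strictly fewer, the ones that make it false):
is false only for:
  k=True, t=False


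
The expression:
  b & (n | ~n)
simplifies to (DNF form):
b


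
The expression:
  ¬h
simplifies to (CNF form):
¬h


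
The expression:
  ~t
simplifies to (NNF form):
~t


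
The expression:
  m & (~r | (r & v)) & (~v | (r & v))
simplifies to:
m & (r | ~v) & (v | ~r)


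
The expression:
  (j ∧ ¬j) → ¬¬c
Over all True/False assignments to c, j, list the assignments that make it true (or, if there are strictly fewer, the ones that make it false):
is always true.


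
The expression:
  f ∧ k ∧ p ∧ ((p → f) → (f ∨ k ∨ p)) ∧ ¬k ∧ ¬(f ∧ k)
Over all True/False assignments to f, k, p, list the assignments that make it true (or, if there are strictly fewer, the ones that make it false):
is never true.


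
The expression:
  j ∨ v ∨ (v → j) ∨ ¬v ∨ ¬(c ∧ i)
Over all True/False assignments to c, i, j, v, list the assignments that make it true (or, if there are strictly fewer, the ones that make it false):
is always true.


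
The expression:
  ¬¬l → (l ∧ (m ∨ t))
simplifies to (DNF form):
m ∨ t ∨ ¬l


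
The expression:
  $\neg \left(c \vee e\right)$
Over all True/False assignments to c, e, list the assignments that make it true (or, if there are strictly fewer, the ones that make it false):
is true only for:
  c=False, e=False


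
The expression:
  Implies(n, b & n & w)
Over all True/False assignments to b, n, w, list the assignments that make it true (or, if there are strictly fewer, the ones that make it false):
is false only for:
  b=False, n=True, w=False;
  b=False, n=True, w=True;
  b=True, n=True, w=False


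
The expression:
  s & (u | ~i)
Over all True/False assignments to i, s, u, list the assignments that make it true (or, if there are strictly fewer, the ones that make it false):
is true only for:
  i=False, s=True, u=False;
  i=False, s=True, u=True;
  i=True, s=True, u=True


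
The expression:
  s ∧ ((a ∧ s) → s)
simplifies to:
s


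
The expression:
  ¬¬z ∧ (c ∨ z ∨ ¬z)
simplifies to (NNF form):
z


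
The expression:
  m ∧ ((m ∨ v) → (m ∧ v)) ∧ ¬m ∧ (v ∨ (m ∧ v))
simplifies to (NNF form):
False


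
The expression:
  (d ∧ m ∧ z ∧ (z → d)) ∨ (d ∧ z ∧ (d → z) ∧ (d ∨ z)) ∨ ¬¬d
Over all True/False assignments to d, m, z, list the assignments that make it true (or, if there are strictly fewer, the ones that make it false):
is true only for:
  d=True, m=False, z=False;
  d=True, m=False, z=True;
  d=True, m=True, z=False;
  d=True, m=True, z=True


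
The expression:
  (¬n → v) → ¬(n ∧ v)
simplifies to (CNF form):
¬n ∨ ¬v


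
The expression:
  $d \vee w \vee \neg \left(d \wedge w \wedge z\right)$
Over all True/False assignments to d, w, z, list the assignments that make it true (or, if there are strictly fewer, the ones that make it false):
is always true.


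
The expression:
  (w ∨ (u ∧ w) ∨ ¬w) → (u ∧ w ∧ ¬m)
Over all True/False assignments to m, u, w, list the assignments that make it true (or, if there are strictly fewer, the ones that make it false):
is true only for:
  m=False, u=True, w=True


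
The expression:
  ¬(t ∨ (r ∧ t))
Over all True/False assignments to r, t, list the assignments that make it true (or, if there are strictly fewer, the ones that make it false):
is true only for:
  r=False, t=False;
  r=True, t=False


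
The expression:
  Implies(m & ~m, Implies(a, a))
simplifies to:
True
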